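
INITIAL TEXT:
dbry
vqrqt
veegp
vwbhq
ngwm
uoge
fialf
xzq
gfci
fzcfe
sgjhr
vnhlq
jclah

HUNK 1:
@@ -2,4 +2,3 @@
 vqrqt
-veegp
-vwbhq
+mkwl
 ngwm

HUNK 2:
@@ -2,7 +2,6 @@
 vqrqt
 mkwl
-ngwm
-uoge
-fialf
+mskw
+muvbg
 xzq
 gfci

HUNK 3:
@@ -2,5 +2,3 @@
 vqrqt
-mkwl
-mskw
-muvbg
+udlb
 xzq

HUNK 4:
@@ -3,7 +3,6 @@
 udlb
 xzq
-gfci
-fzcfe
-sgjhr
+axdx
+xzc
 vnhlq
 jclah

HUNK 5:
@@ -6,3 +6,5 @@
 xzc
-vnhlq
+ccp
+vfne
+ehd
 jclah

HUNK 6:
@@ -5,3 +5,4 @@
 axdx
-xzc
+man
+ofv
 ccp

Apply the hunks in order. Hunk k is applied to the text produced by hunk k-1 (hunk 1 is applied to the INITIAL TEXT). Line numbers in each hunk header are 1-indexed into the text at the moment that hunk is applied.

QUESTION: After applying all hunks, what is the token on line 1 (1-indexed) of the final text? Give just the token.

Hunk 1: at line 2 remove [veegp,vwbhq] add [mkwl] -> 12 lines: dbry vqrqt mkwl ngwm uoge fialf xzq gfci fzcfe sgjhr vnhlq jclah
Hunk 2: at line 2 remove [ngwm,uoge,fialf] add [mskw,muvbg] -> 11 lines: dbry vqrqt mkwl mskw muvbg xzq gfci fzcfe sgjhr vnhlq jclah
Hunk 3: at line 2 remove [mkwl,mskw,muvbg] add [udlb] -> 9 lines: dbry vqrqt udlb xzq gfci fzcfe sgjhr vnhlq jclah
Hunk 4: at line 3 remove [gfci,fzcfe,sgjhr] add [axdx,xzc] -> 8 lines: dbry vqrqt udlb xzq axdx xzc vnhlq jclah
Hunk 5: at line 6 remove [vnhlq] add [ccp,vfne,ehd] -> 10 lines: dbry vqrqt udlb xzq axdx xzc ccp vfne ehd jclah
Hunk 6: at line 5 remove [xzc] add [man,ofv] -> 11 lines: dbry vqrqt udlb xzq axdx man ofv ccp vfne ehd jclah
Final line 1: dbry

Answer: dbry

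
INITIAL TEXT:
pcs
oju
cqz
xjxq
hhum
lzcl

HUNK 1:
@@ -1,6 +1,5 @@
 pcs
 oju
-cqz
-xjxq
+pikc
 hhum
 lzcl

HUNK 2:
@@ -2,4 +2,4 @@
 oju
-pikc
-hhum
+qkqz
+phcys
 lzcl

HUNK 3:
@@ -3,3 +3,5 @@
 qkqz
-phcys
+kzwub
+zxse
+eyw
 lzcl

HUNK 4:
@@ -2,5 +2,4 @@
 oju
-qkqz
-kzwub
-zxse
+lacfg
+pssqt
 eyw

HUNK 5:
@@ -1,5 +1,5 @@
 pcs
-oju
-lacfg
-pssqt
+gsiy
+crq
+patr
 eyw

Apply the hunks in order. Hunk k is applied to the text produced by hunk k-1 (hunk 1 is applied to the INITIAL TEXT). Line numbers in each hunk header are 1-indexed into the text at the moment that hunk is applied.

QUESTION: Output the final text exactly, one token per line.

Answer: pcs
gsiy
crq
patr
eyw
lzcl

Derivation:
Hunk 1: at line 1 remove [cqz,xjxq] add [pikc] -> 5 lines: pcs oju pikc hhum lzcl
Hunk 2: at line 2 remove [pikc,hhum] add [qkqz,phcys] -> 5 lines: pcs oju qkqz phcys lzcl
Hunk 3: at line 3 remove [phcys] add [kzwub,zxse,eyw] -> 7 lines: pcs oju qkqz kzwub zxse eyw lzcl
Hunk 4: at line 2 remove [qkqz,kzwub,zxse] add [lacfg,pssqt] -> 6 lines: pcs oju lacfg pssqt eyw lzcl
Hunk 5: at line 1 remove [oju,lacfg,pssqt] add [gsiy,crq,patr] -> 6 lines: pcs gsiy crq patr eyw lzcl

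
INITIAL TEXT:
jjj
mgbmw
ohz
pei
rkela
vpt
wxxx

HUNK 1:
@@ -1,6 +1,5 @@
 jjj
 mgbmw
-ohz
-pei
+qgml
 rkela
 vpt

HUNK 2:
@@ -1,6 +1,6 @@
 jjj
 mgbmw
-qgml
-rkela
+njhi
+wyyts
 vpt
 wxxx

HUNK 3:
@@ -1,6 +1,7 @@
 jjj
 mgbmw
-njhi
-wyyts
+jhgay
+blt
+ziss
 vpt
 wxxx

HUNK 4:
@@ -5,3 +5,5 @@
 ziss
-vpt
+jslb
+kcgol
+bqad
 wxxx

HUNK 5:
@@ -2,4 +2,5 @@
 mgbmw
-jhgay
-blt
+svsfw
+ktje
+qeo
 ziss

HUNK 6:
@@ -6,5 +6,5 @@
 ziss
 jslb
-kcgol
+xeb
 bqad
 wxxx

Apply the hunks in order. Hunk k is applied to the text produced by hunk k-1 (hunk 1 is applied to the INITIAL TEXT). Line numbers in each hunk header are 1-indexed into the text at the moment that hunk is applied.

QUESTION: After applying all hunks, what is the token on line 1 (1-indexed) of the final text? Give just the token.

Hunk 1: at line 1 remove [ohz,pei] add [qgml] -> 6 lines: jjj mgbmw qgml rkela vpt wxxx
Hunk 2: at line 1 remove [qgml,rkela] add [njhi,wyyts] -> 6 lines: jjj mgbmw njhi wyyts vpt wxxx
Hunk 3: at line 1 remove [njhi,wyyts] add [jhgay,blt,ziss] -> 7 lines: jjj mgbmw jhgay blt ziss vpt wxxx
Hunk 4: at line 5 remove [vpt] add [jslb,kcgol,bqad] -> 9 lines: jjj mgbmw jhgay blt ziss jslb kcgol bqad wxxx
Hunk 5: at line 2 remove [jhgay,blt] add [svsfw,ktje,qeo] -> 10 lines: jjj mgbmw svsfw ktje qeo ziss jslb kcgol bqad wxxx
Hunk 6: at line 6 remove [kcgol] add [xeb] -> 10 lines: jjj mgbmw svsfw ktje qeo ziss jslb xeb bqad wxxx
Final line 1: jjj

Answer: jjj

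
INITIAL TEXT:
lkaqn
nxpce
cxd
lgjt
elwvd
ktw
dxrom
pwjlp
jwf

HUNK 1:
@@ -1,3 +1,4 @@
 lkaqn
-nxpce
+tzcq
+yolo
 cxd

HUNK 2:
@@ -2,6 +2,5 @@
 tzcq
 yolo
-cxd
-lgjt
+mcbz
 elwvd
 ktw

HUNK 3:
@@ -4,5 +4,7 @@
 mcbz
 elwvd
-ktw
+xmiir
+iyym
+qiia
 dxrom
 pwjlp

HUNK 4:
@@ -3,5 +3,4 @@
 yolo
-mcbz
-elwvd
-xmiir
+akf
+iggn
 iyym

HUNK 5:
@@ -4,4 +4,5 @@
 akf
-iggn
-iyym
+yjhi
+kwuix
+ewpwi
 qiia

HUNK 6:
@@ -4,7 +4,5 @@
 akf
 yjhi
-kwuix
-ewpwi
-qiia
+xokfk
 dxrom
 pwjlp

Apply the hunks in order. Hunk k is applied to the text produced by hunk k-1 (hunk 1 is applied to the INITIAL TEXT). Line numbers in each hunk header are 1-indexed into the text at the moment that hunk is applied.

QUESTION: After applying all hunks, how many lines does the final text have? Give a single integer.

Hunk 1: at line 1 remove [nxpce] add [tzcq,yolo] -> 10 lines: lkaqn tzcq yolo cxd lgjt elwvd ktw dxrom pwjlp jwf
Hunk 2: at line 2 remove [cxd,lgjt] add [mcbz] -> 9 lines: lkaqn tzcq yolo mcbz elwvd ktw dxrom pwjlp jwf
Hunk 3: at line 4 remove [ktw] add [xmiir,iyym,qiia] -> 11 lines: lkaqn tzcq yolo mcbz elwvd xmiir iyym qiia dxrom pwjlp jwf
Hunk 4: at line 3 remove [mcbz,elwvd,xmiir] add [akf,iggn] -> 10 lines: lkaqn tzcq yolo akf iggn iyym qiia dxrom pwjlp jwf
Hunk 5: at line 4 remove [iggn,iyym] add [yjhi,kwuix,ewpwi] -> 11 lines: lkaqn tzcq yolo akf yjhi kwuix ewpwi qiia dxrom pwjlp jwf
Hunk 6: at line 4 remove [kwuix,ewpwi,qiia] add [xokfk] -> 9 lines: lkaqn tzcq yolo akf yjhi xokfk dxrom pwjlp jwf
Final line count: 9

Answer: 9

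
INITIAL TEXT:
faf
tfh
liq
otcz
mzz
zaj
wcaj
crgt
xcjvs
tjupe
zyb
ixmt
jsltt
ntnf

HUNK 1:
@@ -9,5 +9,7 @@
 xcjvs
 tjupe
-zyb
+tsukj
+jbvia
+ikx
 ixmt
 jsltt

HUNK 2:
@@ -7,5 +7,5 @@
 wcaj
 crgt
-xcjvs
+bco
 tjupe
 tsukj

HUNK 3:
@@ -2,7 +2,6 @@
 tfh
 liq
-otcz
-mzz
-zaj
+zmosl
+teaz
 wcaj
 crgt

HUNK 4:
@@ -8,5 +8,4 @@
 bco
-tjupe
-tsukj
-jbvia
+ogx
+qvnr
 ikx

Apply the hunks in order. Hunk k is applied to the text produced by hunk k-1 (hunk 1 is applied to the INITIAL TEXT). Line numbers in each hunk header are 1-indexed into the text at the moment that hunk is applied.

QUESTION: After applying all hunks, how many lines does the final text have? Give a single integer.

Answer: 14

Derivation:
Hunk 1: at line 9 remove [zyb] add [tsukj,jbvia,ikx] -> 16 lines: faf tfh liq otcz mzz zaj wcaj crgt xcjvs tjupe tsukj jbvia ikx ixmt jsltt ntnf
Hunk 2: at line 7 remove [xcjvs] add [bco] -> 16 lines: faf tfh liq otcz mzz zaj wcaj crgt bco tjupe tsukj jbvia ikx ixmt jsltt ntnf
Hunk 3: at line 2 remove [otcz,mzz,zaj] add [zmosl,teaz] -> 15 lines: faf tfh liq zmosl teaz wcaj crgt bco tjupe tsukj jbvia ikx ixmt jsltt ntnf
Hunk 4: at line 8 remove [tjupe,tsukj,jbvia] add [ogx,qvnr] -> 14 lines: faf tfh liq zmosl teaz wcaj crgt bco ogx qvnr ikx ixmt jsltt ntnf
Final line count: 14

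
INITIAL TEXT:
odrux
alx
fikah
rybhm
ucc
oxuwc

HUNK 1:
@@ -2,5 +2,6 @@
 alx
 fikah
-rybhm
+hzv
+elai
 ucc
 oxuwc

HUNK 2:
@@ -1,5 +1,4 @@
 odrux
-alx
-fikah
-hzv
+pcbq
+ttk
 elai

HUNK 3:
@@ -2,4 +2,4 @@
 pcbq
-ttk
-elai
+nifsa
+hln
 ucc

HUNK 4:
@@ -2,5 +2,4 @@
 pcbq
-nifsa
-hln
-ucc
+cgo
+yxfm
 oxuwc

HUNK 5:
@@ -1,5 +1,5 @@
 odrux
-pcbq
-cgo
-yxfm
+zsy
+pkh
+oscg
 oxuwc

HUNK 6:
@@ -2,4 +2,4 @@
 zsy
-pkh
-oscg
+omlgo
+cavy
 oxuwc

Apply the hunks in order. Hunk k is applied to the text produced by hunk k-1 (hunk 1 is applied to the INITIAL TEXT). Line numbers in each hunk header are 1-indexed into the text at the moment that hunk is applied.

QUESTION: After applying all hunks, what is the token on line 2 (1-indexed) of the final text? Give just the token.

Answer: zsy

Derivation:
Hunk 1: at line 2 remove [rybhm] add [hzv,elai] -> 7 lines: odrux alx fikah hzv elai ucc oxuwc
Hunk 2: at line 1 remove [alx,fikah,hzv] add [pcbq,ttk] -> 6 lines: odrux pcbq ttk elai ucc oxuwc
Hunk 3: at line 2 remove [ttk,elai] add [nifsa,hln] -> 6 lines: odrux pcbq nifsa hln ucc oxuwc
Hunk 4: at line 2 remove [nifsa,hln,ucc] add [cgo,yxfm] -> 5 lines: odrux pcbq cgo yxfm oxuwc
Hunk 5: at line 1 remove [pcbq,cgo,yxfm] add [zsy,pkh,oscg] -> 5 lines: odrux zsy pkh oscg oxuwc
Hunk 6: at line 2 remove [pkh,oscg] add [omlgo,cavy] -> 5 lines: odrux zsy omlgo cavy oxuwc
Final line 2: zsy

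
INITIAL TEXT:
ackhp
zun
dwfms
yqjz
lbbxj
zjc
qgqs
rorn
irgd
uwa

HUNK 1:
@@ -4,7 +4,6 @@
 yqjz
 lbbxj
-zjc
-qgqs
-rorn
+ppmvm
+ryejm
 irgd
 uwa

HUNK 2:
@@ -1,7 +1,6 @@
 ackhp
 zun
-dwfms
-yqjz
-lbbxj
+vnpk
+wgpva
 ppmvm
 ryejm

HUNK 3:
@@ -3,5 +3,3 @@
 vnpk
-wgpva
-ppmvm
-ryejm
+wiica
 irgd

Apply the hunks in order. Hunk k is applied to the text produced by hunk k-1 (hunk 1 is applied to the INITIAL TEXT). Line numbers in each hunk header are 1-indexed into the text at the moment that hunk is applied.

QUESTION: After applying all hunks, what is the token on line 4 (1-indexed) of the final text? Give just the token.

Hunk 1: at line 4 remove [zjc,qgqs,rorn] add [ppmvm,ryejm] -> 9 lines: ackhp zun dwfms yqjz lbbxj ppmvm ryejm irgd uwa
Hunk 2: at line 1 remove [dwfms,yqjz,lbbxj] add [vnpk,wgpva] -> 8 lines: ackhp zun vnpk wgpva ppmvm ryejm irgd uwa
Hunk 3: at line 3 remove [wgpva,ppmvm,ryejm] add [wiica] -> 6 lines: ackhp zun vnpk wiica irgd uwa
Final line 4: wiica

Answer: wiica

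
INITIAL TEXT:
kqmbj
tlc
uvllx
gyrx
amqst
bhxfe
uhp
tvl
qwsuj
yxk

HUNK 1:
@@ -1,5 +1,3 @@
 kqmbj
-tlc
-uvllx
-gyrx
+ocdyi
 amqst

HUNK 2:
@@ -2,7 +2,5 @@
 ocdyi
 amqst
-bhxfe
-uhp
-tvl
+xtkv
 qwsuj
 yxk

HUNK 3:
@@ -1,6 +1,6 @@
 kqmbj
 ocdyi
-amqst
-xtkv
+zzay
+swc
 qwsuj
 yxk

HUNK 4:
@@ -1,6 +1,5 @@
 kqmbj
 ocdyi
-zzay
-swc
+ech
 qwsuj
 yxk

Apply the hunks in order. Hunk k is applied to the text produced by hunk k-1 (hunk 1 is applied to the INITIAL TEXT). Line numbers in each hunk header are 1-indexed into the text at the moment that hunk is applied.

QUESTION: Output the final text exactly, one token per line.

Answer: kqmbj
ocdyi
ech
qwsuj
yxk

Derivation:
Hunk 1: at line 1 remove [tlc,uvllx,gyrx] add [ocdyi] -> 8 lines: kqmbj ocdyi amqst bhxfe uhp tvl qwsuj yxk
Hunk 2: at line 2 remove [bhxfe,uhp,tvl] add [xtkv] -> 6 lines: kqmbj ocdyi amqst xtkv qwsuj yxk
Hunk 3: at line 1 remove [amqst,xtkv] add [zzay,swc] -> 6 lines: kqmbj ocdyi zzay swc qwsuj yxk
Hunk 4: at line 1 remove [zzay,swc] add [ech] -> 5 lines: kqmbj ocdyi ech qwsuj yxk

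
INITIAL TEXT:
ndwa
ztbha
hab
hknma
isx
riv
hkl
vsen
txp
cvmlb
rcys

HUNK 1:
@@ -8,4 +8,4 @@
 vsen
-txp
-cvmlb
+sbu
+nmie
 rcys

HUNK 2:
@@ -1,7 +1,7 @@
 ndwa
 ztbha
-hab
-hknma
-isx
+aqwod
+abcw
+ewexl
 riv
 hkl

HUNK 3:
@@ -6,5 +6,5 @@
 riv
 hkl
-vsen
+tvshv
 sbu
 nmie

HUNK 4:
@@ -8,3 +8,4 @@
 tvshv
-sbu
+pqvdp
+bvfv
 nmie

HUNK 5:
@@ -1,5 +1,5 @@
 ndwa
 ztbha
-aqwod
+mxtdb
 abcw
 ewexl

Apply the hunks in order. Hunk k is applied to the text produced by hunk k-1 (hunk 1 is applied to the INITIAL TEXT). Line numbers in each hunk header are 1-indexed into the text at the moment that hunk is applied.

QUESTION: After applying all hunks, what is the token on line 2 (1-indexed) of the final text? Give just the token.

Hunk 1: at line 8 remove [txp,cvmlb] add [sbu,nmie] -> 11 lines: ndwa ztbha hab hknma isx riv hkl vsen sbu nmie rcys
Hunk 2: at line 1 remove [hab,hknma,isx] add [aqwod,abcw,ewexl] -> 11 lines: ndwa ztbha aqwod abcw ewexl riv hkl vsen sbu nmie rcys
Hunk 3: at line 6 remove [vsen] add [tvshv] -> 11 lines: ndwa ztbha aqwod abcw ewexl riv hkl tvshv sbu nmie rcys
Hunk 4: at line 8 remove [sbu] add [pqvdp,bvfv] -> 12 lines: ndwa ztbha aqwod abcw ewexl riv hkl tvshv pqvdp bvfv nmie rcys
Hunk 5: at line 1 remove [aqwod] add [mxtdb] -> 12 lines: ndwa ztbha mxtdb abcw ewexl riv hkl tvshv pqvdp bvfv nmie rcys
Final line 2: ztbha

Answer: ztbha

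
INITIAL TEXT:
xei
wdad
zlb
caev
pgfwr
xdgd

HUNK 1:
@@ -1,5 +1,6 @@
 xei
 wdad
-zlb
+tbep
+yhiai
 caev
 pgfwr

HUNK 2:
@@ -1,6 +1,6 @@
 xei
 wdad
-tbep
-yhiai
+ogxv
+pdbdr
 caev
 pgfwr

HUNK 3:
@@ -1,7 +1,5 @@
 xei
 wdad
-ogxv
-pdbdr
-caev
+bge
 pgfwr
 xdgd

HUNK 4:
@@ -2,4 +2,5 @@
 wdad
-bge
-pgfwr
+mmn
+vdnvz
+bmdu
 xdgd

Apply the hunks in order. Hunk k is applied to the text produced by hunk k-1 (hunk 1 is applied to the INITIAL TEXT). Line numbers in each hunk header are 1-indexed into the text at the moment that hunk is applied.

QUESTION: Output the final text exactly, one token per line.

Hunk 1: at line 1 remove [zlb] add [tbep,yhiai] -> 7 lines: xei wdad tbep yhiai caev pgfwr xdgd
Hunk 2: at line 1 remove [tbep,yhiai] add [ogxv,pdbdr] -> 7 lines: xei wdad ogxv pdbdr caev pgfwr xdgd
Hunk 3: at line 1 remove [ogxv,pdbdr,caev] add [bge] -> 5 lines: xei wdad bge pgfwr xdgd
Hunk 4: at line 2 remove [bge,pgfwr] add [mmn,vdnvz,bmdu] -> 6 lines: xei wdad mmn vdnvz bmdu xdgd

Answer: xei
wdad
mmn
vdnvz
bmdu
xdgd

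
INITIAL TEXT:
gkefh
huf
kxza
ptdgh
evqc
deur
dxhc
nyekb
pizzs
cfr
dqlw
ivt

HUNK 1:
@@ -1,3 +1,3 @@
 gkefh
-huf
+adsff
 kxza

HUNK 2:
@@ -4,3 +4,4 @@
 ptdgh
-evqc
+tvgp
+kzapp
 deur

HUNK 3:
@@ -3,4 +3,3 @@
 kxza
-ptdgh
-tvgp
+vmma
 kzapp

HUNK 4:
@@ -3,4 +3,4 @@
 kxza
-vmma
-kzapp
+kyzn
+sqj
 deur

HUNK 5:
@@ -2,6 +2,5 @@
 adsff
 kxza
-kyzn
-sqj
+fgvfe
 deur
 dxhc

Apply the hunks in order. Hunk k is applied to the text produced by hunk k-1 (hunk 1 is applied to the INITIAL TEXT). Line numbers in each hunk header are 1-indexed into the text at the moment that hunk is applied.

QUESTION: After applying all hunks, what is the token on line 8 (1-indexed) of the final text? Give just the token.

Answer: pizzs

Derivation:
Hunk 1: at line 1 remove [huf] add [adsff] -> 12 lines: gkefh adsff kxza ptdgh evqc deur dxhc nyekb pizzs cfr dqlw ivt
Hunk 2: at line 4 remove [evqc] add [tvgp,kzapp] -> 13 lines: gkefh adsff kxza ptdgh tvgp kzapp deur dxhc nyekb pizzs cfr dqlw ivt
Hunk 3: at line 3 remove [ptdgh,tvgp] add [vmma] -> 12 lines: gkefh adsff kxza vmma kzapp deur dxhc nyekb pizzs cfr dqlw ivt
Hunk 4: at line 3 remove [vmma,kzapp] add [kyzn,sqj] -> 12 lines: gkefh adsff kxza kyzn sqj deur dxhc nyekb pizzs cfr dqlw ivt
Hunk 5: at line 2 remove [kyzn,sqj] add [fgvfe] -> 11 lines: gkefh adsff kxza fgvfe deur dxhc nyekb pizzs cfr dqlw ivt
Final line 8: pizzs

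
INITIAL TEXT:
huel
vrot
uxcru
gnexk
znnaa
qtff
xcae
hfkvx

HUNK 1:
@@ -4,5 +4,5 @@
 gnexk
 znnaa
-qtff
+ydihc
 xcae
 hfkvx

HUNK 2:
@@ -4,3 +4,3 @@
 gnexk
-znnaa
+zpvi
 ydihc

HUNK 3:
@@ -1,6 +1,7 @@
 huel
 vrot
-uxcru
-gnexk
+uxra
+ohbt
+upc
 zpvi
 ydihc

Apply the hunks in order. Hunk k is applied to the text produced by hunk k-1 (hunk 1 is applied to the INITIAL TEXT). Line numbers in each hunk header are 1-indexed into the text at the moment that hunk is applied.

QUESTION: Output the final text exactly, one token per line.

Answer: huel
vrot
uxra
ohbt
upc
zpvi
ydihc
xcae
hfkvx

Derivation:
Hunk 1: at line 4 remove [qtff] add [ydihc] -> 8 lines: huel vrot uxcru gnexk znnaa ydihc xcae hfkvx
Hunk 2: at line 4 remove [znnaa] add [zpvi] -> 8 lines: huel vrot uxcru gnexk zpvi ydihc xcae hfkvx
Hunk 3: at line 1 remove [uxcru,gnexk] add [uxra,ohbt,upc] -> 9 lines: huel vrot uxra ohbt upc zpvi ydihc xcae hfkvx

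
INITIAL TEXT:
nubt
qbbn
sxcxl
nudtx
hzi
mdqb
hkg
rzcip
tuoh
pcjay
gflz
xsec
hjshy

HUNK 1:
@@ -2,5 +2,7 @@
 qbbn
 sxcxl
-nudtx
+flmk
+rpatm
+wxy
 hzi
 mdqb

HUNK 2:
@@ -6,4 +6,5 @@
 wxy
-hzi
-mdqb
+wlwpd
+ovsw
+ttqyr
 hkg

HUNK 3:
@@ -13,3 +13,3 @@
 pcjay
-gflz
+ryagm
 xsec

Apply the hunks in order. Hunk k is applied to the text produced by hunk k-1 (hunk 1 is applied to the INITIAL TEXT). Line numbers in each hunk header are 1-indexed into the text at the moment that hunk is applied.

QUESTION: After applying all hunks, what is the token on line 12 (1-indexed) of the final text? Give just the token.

Answer: tuoh

Derivation:
Hunk 1: at line 2 remove [nudtx] add [flmk,rpatm,wxy] -> 15 lines: nubt qbbn sxcxl flmk rpatm wxy hzi mdqb hkg rzcip tuoh pcjay gflz xsec hjshy
Hunk 2: at line 6 remove [hzi,mdqb] add [wlwpd,ovsw,ttqyr] -> 16 lines: nubt qbbn sxcxl flmk rpatm wxy wlwpd ovsw ttqyr hkg rzcip tuoh pcjay gflz xsec hjshy
Hunk 3: at line 13 remove [gflz] add [ryagm] -> 16 lines: nubt qbbn sxcxl flmk rpatm wxy wlwpd ovsw ttqyr hkg rzcip tuoh pcjay ryagm xsec hjshy
Final line 12: tuoh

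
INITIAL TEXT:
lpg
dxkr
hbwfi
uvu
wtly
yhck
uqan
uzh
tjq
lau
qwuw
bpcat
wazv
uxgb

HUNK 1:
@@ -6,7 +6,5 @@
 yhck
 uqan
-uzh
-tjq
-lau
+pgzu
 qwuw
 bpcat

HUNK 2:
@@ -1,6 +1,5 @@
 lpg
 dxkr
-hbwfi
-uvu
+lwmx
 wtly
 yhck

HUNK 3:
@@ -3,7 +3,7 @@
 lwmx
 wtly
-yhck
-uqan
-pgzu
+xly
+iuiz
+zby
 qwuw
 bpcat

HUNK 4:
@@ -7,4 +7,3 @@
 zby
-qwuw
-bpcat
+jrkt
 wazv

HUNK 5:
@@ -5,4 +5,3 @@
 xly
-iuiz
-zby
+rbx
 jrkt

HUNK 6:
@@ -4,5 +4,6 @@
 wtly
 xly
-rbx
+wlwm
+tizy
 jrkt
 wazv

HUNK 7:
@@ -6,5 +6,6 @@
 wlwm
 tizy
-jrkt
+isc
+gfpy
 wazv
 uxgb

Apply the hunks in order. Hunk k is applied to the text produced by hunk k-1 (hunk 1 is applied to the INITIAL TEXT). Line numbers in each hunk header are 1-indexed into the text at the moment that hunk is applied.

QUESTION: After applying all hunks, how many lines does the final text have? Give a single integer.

Answer: 11

Derivation:
Hunk 1: at line 6 remove [uzh,tjq,lau] add [pgzu] -> 12 lines: lpg dxkr hbwfi uvu wtly yhck uqan pgzu qwuw bpcat wazv uxgb
Hunk 2: at line 1 remove [hbwfi,uvu] add [lwmx] -> 11 lines: lpg dxkr lwmx wtly yhck uqan pgzu qwuw bpcat wazv uxgb
Hunk 3: at line 3 remove [yhck,uqan,pgzu] add [xly,iuiz,zby] -> 11 lines: lpg dxkr lwmx wtly xly iuiz zby qwuw bpcat wazv uxgb
Hunk 4: at line 7 remove [qwuw,bpcat] add [jrkt] -> 10 lines: lpg dxkr lwmx wtly xly iuiz zby jrkt wazv uxgb
Hunk 5: at line 5 remove [iuiz,zby] add [rbx] -> 9 lines: lpg dxkr lwmx wtly xly rbx jrkt wazv uxgb
Hunk 6: at line 4 remove [rbx] add [wlwm,tizy] -> 10 lines: lpg dxkr lwmx wtly xly wlwm tizy jrkt wazv uxgb
Hunk 7: at line 6 remove [jrkt] add [isc,gfpy] -> 11 lines: lpg dxkr lwmx wtly xly wlwm tizy isc gfpy wazv uxgb
Final line count: 11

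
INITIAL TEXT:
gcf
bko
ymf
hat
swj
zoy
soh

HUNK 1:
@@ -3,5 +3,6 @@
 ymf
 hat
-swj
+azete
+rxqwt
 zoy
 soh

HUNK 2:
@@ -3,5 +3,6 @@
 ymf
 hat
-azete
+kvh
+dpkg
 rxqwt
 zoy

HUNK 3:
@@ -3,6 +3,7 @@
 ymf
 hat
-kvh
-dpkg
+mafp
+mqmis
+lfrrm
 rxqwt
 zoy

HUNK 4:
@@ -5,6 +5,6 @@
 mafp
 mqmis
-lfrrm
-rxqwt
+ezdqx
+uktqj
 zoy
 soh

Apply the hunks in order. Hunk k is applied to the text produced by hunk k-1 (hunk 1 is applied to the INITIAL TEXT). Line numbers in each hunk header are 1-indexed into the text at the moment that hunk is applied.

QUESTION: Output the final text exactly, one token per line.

Hunk 1: at line 3 remove [swj] add [azete,rxqwt] -> 8 lines: gcf bko ymf hat azete rxqwt zoy soh
Hunk 2: at line 3 remove [azete] add [kvh,dpkg] -> 9 lines: gcf bko ymf hat kvh dpkg rxqwt zoy soh
Hunk 3: at line 3 remove [kvh,dpkg] add [mafp,mqmis,lfrrm] -> 10 lines: gcf bko ymf hat mafp mqmis lfrrm rxqwt zoy soh
Hunk 4: at line 5 remove [lfrrm,rxqwt] add [ezdqx,uktqj] -> 10 lines: gcf bko ymf hat mafp mqmis ezdqx uktqj zoy soh

Answer: gcf
bko
ymf
hat
mafp
mqmis
ezdqx
uktqj
zoy
soh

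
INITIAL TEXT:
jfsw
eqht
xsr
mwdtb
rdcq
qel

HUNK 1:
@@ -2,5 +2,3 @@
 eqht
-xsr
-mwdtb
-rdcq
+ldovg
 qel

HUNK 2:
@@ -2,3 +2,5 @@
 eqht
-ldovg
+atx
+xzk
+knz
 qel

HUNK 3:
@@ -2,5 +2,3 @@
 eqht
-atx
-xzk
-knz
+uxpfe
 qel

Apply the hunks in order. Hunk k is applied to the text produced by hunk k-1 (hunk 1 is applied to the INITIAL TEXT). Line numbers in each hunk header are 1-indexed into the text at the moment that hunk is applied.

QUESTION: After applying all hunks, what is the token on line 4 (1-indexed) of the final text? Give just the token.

Answer: qel

Derivation:
Hunk 1: at line 2 remove [xsr,mwdtb,rdcq] add [ldovg] -> 4 lines: jfsw eqht ldovg qel
Hunk 2: at line 2 remove [ldovg] add [atx,xzk,knz] -> 6 lines: jfsw eqht atx xzk knz qel
Hunk 3: at line 2 remove [atx,xzk,knz] add [uxpfe] -> 4 lines: jfsw eqht uxpfe qel
Final line 4: qel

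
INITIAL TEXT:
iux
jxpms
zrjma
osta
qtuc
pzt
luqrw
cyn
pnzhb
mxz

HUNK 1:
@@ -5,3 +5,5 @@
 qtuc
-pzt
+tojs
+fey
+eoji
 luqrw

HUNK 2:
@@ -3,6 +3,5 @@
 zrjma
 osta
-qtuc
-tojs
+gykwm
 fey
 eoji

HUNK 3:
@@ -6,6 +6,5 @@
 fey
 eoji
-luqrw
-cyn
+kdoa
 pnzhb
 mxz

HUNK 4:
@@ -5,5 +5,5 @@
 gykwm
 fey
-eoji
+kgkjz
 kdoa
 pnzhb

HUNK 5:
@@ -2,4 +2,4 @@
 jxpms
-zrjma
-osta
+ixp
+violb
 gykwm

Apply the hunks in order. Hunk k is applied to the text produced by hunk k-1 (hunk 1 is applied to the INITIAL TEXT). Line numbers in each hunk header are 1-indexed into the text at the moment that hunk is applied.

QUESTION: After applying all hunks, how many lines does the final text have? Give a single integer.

Answer: 10

Derivation:
Hunk 1: at line 5 remove [pzt] add [tojs,fey,eoji] -> 12 lines: iux jxpms zrjma osta qtuc tojs fey eoji luqrw cyn pnzhb mxz
Hunk 2: at line 3 remove [qtuc,tojs] add [gykwm] -> 11 lines: iux jxpms zrjma osta gykwm fey eoji luqrw cyn pnzhb mxz
Hunk 3: at line 6 remove [luqrw,cyn] add [kdoa] -> 10 lines: iux jxpms zrjma osta gykwm fey eoji kdoa pnzhb mxz
Hunk 4: at line 5 remove [eoji] add [kgkjz] -> 10 lines: iux jxpms zrjma osta gykwm fey kgkjz kdoa pnzhb mxz
Hunk 5: at line 2 remove [zrjma,osta] add [ixp,violb] -> 10 lines: iux jxpms ixp violb gykwm fey kgkjz kdoa pnzhb mxz
Final line count: 10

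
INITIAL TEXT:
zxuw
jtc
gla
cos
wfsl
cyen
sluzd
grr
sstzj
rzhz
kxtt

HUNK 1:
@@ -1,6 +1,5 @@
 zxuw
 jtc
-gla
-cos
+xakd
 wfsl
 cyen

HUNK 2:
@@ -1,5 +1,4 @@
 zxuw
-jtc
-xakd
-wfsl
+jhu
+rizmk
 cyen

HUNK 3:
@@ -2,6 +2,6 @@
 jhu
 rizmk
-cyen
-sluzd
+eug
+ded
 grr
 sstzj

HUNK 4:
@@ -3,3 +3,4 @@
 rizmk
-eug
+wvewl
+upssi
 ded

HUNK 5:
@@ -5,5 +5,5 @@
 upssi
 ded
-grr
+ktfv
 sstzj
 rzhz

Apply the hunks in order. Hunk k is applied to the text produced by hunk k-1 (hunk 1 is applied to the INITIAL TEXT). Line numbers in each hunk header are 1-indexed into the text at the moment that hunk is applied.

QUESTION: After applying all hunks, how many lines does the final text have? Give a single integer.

Hunk 1: at line 1 remove [gla,cos] add [xakd] -> 10 lines: zxuw jtc xakd wfsl cyen sluzd grr sstzj rzhz kxtt
Hunk 2: at line 1 remove [jtc,xakd,wfsl] add [jhu,rizmk] -> 9 lines: zxuw jhu rizmk cyen sluzd grr sstzj rzhz kxtt
Hunk 3: at line 2 remove [cyen,sluzd] add [eug,ded] -> 9 lines: zxuw jhu rizmk eug ded grr sstzj rzhz kxtt
Hunk 4: at line 3 remove [eug] add [wvewl,upssi] -> 10 lines: zxuw jhu rizmk wvewl upssi ded grr sstzj rzhz kxtt
Hunk 5: at line 5 remove [grr] add [ktfv] -> 10 lines: zxuw jhu rizmk wvewl upssi ded ktfv sstzj rzhz kxtt
Final line count: 10

Answer: 10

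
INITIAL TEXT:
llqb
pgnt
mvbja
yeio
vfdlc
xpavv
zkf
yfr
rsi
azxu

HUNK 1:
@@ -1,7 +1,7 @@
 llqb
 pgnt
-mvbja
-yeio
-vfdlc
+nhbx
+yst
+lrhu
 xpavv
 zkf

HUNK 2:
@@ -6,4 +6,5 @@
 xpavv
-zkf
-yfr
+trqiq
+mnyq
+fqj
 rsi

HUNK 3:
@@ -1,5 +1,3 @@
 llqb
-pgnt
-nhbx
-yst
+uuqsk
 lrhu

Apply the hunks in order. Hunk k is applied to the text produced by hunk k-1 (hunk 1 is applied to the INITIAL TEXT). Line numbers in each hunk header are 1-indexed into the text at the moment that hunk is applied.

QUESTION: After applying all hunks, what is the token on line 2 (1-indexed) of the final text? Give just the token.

Hunk 1: at line 1 remove [mvbja,yeio,vfdlc] add [nhbx,yst,lrhu] -> 10 lines: llqb pgnt nhbx yst lrhu xpavv zkf yfr rsi azxu
Hunk 2: at line 6 remove [zkf,yfr] add [trqiq,mnyq,fqj] -> 11 lines: llqb pgnt nhbx yst lrhu xpavv trqiq mnyq fqj rsi azxu
Hunk 3: at line 1 remove [pgnt,nhbx,yst] add [uuqsk] -> 9 lines: llqb uuqsk lrhu xpavv trqiq mnyq fqj rsi azxu
Final line 2: uuqsk

Answer: uuqsk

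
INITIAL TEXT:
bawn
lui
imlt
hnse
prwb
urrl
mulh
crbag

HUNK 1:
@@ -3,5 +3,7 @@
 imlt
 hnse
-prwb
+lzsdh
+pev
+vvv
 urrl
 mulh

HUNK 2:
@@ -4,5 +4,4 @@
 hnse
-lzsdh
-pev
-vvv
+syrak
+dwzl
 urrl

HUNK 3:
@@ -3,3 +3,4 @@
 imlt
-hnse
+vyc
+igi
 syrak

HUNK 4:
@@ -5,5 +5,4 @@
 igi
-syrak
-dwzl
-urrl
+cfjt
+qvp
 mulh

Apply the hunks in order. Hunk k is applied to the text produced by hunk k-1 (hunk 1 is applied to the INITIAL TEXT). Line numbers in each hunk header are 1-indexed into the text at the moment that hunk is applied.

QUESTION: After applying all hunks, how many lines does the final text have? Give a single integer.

Hunk 1: at line 3 remove [prwb] add [lzsdh,pev,vvv] -> 10 lines: bawn lui imlt hnse lzsdh pev vvv urrl mulh crbag
Hunk 2: at line 4 remove [lzsdh,pev,vvv] add [syrak,dwzl] -> 9 lines: bawn lui imlt hnse syrak dwzl urrl mulh crbag
Hunk 3: at line 3 remove [hnse] add [vyc,igi] -> 10 lines: bawn lui imlt vyc igi syrak dwzl urrl mulh crbag
Hunk 4: at line 5 remove [syrak,dwzl,urrl] add [cfjt,qvp] -> 9 lines: bawn lui imlt vyc igi cfjt qvp mulh crbag
Final line count: 9

Answer: 9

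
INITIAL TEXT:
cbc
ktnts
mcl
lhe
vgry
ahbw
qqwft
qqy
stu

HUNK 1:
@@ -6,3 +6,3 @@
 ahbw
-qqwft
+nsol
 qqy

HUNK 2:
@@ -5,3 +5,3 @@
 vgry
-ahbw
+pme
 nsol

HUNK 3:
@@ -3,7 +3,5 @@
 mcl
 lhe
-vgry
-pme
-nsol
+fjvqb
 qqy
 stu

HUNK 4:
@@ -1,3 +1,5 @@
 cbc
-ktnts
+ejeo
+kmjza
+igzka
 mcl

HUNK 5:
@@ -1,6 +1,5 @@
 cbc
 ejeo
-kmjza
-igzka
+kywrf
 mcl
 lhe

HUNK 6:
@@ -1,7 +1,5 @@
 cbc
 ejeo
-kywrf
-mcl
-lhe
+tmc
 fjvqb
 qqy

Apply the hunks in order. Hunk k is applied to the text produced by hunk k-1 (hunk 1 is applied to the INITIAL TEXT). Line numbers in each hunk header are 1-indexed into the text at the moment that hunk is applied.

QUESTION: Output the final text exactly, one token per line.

Answer: cbc
ejeo
tmc
fjvqb
qqy
stu

Derivation:
Hunk 1: at line 6 remove [qqwft] add [nsol] -> 9 lines: cbc ktnts mcl lhe vgry ahbw nsol qqy stu
Hunk 2: at line 5 remove [ahbw] add [pme] -> 9 lines: cbc ktnts mcl lhe vgry pme nsol qqy stu
Hunk 3: at line 3 remove [vgry,pme,nsol] add [fjvqb] -> 7 lines: cbc ktnts mcl lhe fjvqb qqy stu
Hunk 4: at line 1 remove [ktnts] add [ejeo,kmjza,igzka] -> 9 lines: cbc ejeo kmjza igzka mcl lhe fjvqb qqy stu
Hunk 5: at line 1 remove [kmjza,igzka] add [kywrf] -> 8 lines: cbc ejeo kywrf mcl lhe fjvqb qqy stu
Hunk 6: at line 1 remove [kywrf,mcl,lhe] add [tmc] -> 6 lines: cbc ejeo tmc fjvqb qqy stu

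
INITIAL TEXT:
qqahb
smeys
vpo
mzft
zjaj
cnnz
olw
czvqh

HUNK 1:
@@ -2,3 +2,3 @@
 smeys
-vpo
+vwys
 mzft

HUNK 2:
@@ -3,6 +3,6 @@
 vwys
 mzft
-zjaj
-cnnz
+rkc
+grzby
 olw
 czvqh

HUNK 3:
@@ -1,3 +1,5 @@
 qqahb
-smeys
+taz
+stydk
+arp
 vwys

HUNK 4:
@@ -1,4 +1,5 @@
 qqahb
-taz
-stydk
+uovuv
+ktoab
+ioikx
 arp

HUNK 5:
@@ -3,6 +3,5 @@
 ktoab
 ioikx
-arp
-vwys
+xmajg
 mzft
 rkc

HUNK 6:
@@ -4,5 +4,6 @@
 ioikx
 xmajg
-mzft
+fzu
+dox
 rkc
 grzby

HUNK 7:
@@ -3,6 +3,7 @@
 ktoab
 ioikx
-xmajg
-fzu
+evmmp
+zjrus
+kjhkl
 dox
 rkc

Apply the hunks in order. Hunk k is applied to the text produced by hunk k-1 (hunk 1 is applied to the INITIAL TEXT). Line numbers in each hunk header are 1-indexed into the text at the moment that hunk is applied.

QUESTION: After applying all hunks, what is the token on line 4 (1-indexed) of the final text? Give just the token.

Answer: ioikx

Derivation:
Hunk 1: at line 2 remove [vpo] add [vwys] -> 8 lines: qqahb smeys vwys mzft zjaj cnnz olw czvqh
Hunk 2: at line 3 remove [zjaj,cnnz] add [rkc,grzby] -> 8 lines: qqahb smeys vwys mzft rkc grzby olw czvqh
Hunk 3: at line 1 remove [smeys] add [taz,stydk,arp] -> 10 lines: qqahb taz stydk arp vwys mzft rkc grzby olw czvqh
Hunk 4: at line 1 remove [taz,stydk] add [uovuv,ktoab,ioikx] -> 11 lines: qqahb uovuv ktoab ioikx arp vwys mzft rkc grzby olw czvqh
Hunk 5: at line 3 remove [arp,vwys] add [xmajg] -> 10 lines: qqahb uovuv ktoab ioikx xmajg mzft rkc grzby olw czvqh
Hunk 6: at line 4 remove [mzft] add [fzu,dox] -> 11 lines: qqahb uovuv ktoab ioikx xmajg fzu dox rkc grzby olw czvqh
Hunk 7: at line 3 remove [xmajg,fzu] add [evmmp,zjrus,kjhkl] -> 12 lines: qqahb uovuv ktoab ioikx evmmp zjrus kjhkl dox rkc grzby olw czvqh
Final line 4: ioikx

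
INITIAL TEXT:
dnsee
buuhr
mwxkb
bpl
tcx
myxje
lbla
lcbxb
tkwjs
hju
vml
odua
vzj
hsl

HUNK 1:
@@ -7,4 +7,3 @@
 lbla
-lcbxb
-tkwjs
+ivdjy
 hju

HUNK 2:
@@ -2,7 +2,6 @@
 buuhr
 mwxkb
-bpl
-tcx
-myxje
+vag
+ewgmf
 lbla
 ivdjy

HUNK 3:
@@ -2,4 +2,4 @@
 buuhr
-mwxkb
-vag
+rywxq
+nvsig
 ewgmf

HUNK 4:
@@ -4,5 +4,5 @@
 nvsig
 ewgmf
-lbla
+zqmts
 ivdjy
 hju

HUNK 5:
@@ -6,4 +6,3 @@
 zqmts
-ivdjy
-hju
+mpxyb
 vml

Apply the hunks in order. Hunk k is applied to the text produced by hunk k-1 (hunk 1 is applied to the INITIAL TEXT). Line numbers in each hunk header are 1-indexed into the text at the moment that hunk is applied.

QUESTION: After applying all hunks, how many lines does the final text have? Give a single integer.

Answer: 11

Derivation:
Hunk 1: at line 7 remove [lcbxb,tkwjs] add [ivdjy] -> 13 lines: dnsee buuhr mwxkb bpl tcx myxje lbla ivdjy hju vml odua vzj hsl
Hunk 2: at line 2 remove [bpl,tcx,myxje] add [vag,ewgmf] -> 12 lines: dnsee buuhr mwxkb vag ewgmf lbla ivdjy hju vml odua vzj hsl
Hunk 3: at line 2 remove [mwxkb,vag] add [rywxq,nvsig] -> 12 lines: dnsee buuhr rywxq nvsig ewgmf lbla ivdjy hju vml odua vzj hsl
Hunk 4: at line 4 remove [lbla] add [zqmts] -> 12 lines: dnsee buuhr rywxq nvsig ewgmf zqmts ivdjy hju vml odua vzj hsl
Hunk 5: at line 6 remove [ivdjy,hju] add [mpxyb] -> 11 lines: dnsee buuhr rywxq nvsig ewgmf zqmts mpxyb vml odua vzj hsl
Final line count: 11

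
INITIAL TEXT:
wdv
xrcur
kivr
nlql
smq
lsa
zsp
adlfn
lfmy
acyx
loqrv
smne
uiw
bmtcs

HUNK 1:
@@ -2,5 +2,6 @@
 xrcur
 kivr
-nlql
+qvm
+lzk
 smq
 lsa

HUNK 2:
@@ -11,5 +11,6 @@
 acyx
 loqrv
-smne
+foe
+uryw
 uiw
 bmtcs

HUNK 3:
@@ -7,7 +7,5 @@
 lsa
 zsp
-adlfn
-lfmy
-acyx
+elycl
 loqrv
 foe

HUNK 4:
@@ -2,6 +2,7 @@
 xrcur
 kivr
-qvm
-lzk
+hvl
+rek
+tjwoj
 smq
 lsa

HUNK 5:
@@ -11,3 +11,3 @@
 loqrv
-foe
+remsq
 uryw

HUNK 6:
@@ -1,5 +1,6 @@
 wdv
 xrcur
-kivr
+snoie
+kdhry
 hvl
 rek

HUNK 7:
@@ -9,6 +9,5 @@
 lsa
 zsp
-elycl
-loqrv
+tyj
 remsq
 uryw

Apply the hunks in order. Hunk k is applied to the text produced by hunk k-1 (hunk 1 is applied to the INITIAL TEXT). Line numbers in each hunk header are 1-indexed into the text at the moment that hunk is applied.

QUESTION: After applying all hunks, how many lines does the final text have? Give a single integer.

Answer: 15

Derivation:
Hunk 1: at line 2 remove [nlql] add [qvm,lzk] -> 15 lines: wdv xrcur kivr qvm lzk smq lsa zsp adlfn lfmy acyx loqrv smne uiw bmtcs
Hunk 2: at line 11 remove [smne] add [foe,uryw] -> 16 lines: wdv xrcur kivr qvm lzk smq lsa zsp adlfn lfmy acyx loqrv foe uryw uiw bmtcs
Hunk 3: at line 7 remove [adlfn,lfmy,acyx] add [elycl] -> 14 lines: wdv xrcur kivr qvm lzk smq lsa zsp elycl loqrv foe uryw uiw bmtcs
Hunk 4: at line 2 remove [qvm,lzk] add [hvl,rek,tjwoj] -> 15 lines: wdv xrcur kivr hvl rek tjwoj smq lsa zsp elycl loqrv foe uryw uiw bmtcs
Hunk 5: at line 11 remove [foe] add [remsq] -> 15 lines: wdv xrcur kivr hvl rek tjwoj smq lsa zsp elycl loqrv remsq uryw uiw bmtcs
Hunk 6: at line 1 remove [kivr] add [snoie,kdhry] -> 16 lines: wdv xrcur snoie kdhry hvl rek tjwoj smq lsa zsp elycl loqrv remsq uryw uiw bmtcs
Hunk 7: at line 9 remove [elycl,loqrv] add [tyj] -> 15 lines: wdv xrcur snoie kdhry hvl rek tjwoj smq lsa zsp tyj remsq uryw uiw bmtcs
Final line count: 15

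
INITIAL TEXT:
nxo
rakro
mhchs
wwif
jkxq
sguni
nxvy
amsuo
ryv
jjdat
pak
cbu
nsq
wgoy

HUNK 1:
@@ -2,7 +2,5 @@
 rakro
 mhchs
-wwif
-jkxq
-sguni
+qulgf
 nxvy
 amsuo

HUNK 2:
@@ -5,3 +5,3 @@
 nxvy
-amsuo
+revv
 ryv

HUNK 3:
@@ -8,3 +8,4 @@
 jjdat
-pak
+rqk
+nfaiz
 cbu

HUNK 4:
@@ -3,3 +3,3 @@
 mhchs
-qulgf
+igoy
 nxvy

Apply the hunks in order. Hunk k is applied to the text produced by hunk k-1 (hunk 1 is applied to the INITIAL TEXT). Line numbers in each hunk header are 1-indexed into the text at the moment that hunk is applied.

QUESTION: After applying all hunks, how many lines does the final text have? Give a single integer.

Hunk 1: at line 2 remove [wwif,jkxq,sguni] add [qulgf] -> 12 lines: nxo rakro mhchs qulgf nxvy amsuo ryv jjdat pak cbu nsq wgoy
Hunk 2: at line 5 remove [amsuo] add [revv] -> 12 lines: nxo rakro mhchs qulgf nxvy revv ryv jjdat pak cbu nsq wgoy
Hunk 3: at line 8 remove [pak] add [rqk,nfaiz] -> 13 lines: nxo rakro mhchs qulgf nxvy revv ryv jjdat rqk nfaiz cbu nsq wgoy
Hunk 4: at line 3 remove [qulgf] add [igoy] -> 13 lines: nxo rakro mhchs igoy nxvy revv ryv jjdat rqk nfaiz cbu nsq wgoy
Final line count: 13

Answer: 13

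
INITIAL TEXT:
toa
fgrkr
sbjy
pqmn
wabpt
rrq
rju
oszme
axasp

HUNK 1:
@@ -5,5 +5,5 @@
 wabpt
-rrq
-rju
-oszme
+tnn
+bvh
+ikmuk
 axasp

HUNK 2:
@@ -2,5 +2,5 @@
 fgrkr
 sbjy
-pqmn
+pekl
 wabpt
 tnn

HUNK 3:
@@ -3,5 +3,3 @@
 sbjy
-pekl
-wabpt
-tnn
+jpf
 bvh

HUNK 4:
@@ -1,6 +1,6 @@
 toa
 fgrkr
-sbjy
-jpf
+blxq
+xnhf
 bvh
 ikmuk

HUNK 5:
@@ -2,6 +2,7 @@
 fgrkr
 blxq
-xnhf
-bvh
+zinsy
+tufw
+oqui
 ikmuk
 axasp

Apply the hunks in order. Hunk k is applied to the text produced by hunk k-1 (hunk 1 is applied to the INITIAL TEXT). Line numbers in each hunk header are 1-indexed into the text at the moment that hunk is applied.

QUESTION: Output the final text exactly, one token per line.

Hunk 1: at line 5 remove [rrq,rju,oszme] add [tnn,bvh,ikmuk] -> 9 lines: toa fgrkr sbjy pqmn wabpt tnn bvh ikmuk axasp
Hunk 2: at line 2 remove [pqmn] add [pekl] -> 9 lines: toa fgrkr sbjy pekl wabpt tnn bvh ikmuk axasp
Hunk 3: at line 3 remove [pekl,wabpt,tnn] add [jpf] -> 7 lines: toa fgrkr sbjy jpf bvh ikmuk axasp
Hunk 4: at line 1 remove [sbjy,jpf] add [blxq,xnhf] -> 7 lines: toa fgrkr blxq xnhf bvh ikmuk axasp
Hunk 5: at line 2 remove [xnhf,bvh] add [zinsy,tufw,oqui] -> 8 lines: toa fgrkr blxq zinsy tufw oqui ikmuk axasp

Answer: toa
fgrkr
blxq
zinsy
tufw
oqui
ikmuk
axasp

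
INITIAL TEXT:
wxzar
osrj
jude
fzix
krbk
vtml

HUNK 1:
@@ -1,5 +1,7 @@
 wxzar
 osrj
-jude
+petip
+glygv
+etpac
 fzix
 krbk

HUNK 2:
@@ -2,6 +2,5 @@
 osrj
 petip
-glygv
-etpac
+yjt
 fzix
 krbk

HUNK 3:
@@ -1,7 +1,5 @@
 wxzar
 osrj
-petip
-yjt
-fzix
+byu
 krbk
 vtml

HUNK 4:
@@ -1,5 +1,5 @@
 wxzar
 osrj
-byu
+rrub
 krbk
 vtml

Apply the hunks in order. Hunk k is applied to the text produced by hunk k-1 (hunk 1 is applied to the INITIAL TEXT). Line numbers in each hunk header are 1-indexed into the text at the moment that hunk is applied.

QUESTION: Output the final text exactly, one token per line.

Hunk 1: at line 1 remove [jude] add [petip,glygv,etpac] -> 8 lines: wxzar osrj petip glygv etpac fzix krbk vtml
Hunk 2: at line 2 remove [glygv,etpac] add [yjt] -> 7 lines: wxzar osrj petip yjt fzix krbk vtml
Hunk 3: at line 1 remove [petip,yjt,fzix] add [byu] -> 5 lines: wxzar osrj byu krbk vtml
Hunk 4: at line 1 remove [byu] add [rrub] -> 5 lines: wxzar osrj rrub krbk vtml

Answer: wxzar
osrj
rrub
krbk
vtml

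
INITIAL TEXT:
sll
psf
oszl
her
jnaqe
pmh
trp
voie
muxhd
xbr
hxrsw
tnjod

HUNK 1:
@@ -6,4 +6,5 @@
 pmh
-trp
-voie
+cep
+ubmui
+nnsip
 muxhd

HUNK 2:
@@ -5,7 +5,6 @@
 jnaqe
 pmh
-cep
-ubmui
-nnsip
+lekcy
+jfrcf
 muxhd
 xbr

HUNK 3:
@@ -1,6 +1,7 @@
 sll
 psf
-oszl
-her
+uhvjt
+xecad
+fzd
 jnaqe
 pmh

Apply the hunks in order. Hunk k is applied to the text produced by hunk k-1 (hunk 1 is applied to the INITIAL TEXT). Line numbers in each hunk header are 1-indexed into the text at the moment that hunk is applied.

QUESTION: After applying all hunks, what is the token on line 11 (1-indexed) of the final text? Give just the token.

Hunk 1: at line 6 remove [trp,voie] add [cep,ubmui,nnsip] -> 13 lines: sll psf oszl her jnaqe pmh cep ubmui nnsip muxhd xbr hxrsw tnjod
Hunk 2: at line 5 remove [cep,ubmui,nnsip] add [lekcy,jfrcf] -> 12 lines: sll psf oszl her jnaqe pmh lekcy jfrcf muxhd xbr hxrsw tnjod
Hunk 3: at line 1 remove [oszl,her] add [uhvjt,xecad,fzd] -> 13 lines: sll psf uhvjt xecad fzd jnaqe pmh lekcy jfrcf muxhd xbr hxrsw tnjod
Final line 11: xbr

Answer: xbr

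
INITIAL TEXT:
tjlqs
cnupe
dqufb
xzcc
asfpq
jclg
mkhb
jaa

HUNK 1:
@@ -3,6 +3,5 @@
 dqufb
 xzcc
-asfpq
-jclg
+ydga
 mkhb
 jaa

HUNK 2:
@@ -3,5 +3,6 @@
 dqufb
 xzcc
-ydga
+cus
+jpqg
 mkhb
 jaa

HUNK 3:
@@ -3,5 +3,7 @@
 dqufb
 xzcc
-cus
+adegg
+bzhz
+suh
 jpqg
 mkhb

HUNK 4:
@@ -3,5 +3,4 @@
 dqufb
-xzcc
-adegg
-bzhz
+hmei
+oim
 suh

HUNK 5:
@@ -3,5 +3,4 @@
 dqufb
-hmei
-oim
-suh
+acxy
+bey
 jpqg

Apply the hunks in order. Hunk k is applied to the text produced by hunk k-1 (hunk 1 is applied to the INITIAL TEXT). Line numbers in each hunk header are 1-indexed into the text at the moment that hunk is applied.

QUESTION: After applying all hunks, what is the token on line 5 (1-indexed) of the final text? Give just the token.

Hunk 1: at line 3 remove [asfpq,jclg] add [ydga] -> 7 lines: tjlqs cnupe dqufb xzcc ydga mkhb jaa
Hunk 2: at line 3 remove [ydga] add [cus,jpqg] -> 8 lines: tjlqs cnupe dqufb xzcc cus jpqg mkhb jaa
Hunk 3: at line 3 remove [cus] add [adegg,bzhz,suh] -> 10 lines: tjlqs cnupe dqufb xzcc adegg bzhz suh jpqg mkhb jaa
Hunk 4: at line 3 remove [xzcc,adegg,bzhz] add [hmei,oim] -> 9 lines: tjlqs cnupe dqufb hmei oim suh jpqg mkhb jaa
Hunk 5: at line 3 remove [hmei,oim,suh] add [acxy,bey] -> 8 lines: tjlqs cnupe dqufb acxy bey jpqg mkhb jaa
Final line 5: bey

Answer: bey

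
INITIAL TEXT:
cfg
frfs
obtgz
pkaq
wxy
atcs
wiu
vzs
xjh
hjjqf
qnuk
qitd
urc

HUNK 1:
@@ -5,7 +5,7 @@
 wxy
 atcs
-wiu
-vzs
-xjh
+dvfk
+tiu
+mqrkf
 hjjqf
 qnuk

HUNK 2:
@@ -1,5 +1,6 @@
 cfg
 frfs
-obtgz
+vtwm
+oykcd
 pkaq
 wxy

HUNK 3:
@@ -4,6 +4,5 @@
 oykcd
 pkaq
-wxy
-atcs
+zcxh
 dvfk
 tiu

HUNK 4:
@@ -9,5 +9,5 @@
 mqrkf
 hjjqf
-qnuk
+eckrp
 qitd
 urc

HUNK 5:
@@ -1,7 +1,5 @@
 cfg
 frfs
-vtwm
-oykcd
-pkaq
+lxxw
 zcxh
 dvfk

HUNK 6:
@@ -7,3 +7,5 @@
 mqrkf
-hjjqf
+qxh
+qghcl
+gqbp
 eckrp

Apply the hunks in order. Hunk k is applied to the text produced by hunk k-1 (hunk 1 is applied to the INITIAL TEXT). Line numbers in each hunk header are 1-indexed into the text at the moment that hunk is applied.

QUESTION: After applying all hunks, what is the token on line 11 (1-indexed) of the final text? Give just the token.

Hunk 1: at line 5 remove [wiu,vzs,xjh] add [dvfk,tiu,mqrkf] -> 13 lines: cfg frfs obtgz pkaq wxy atcs dvfk tiu mqrkf hjjqf qnuk qitd urc
Hunk 2: at line 1 remove [obtgz] add [vtwm,oykcd] -> 14 lines: cfg frfs vtwm oykcd pkaq wxy atcs dvfk tiu mqrkf hjjqf qnuk qitd urc
Hunk 3: at line 4 remove [wxy,atcs] add [zcxh] -> 13 lines: cfg frfs vtwm oykcd pkaq zcxh dvfk tiu mqrkf hjjqf qnuk qitd urc
Hunk 4: at line 9 remove [qnuk] add [eckrp] -> 13 lines: cfg frfs vtwm oykcd pkaq zcxh dvfk tiu mqrkf hjjqf eckrp qitd urc
Hunk 5: at line 1 remove [vtwm,oykcd,pkaq] add [lxxw] -> 11 lines: cfg frfs lxxw zcxh dvfk tiu mqrkf hjjqf eckrp qitd urc
Hunk 6: at line 7 remove [hjjqf] add [qxh,qghcl,gqbp] -> 13 lines: cfg frfs lxxw zcxh dvfk tiu mqrkf qxh qghcl gqbp eckrp qitd urc
Final line 11: eckrp

Answer: eckrp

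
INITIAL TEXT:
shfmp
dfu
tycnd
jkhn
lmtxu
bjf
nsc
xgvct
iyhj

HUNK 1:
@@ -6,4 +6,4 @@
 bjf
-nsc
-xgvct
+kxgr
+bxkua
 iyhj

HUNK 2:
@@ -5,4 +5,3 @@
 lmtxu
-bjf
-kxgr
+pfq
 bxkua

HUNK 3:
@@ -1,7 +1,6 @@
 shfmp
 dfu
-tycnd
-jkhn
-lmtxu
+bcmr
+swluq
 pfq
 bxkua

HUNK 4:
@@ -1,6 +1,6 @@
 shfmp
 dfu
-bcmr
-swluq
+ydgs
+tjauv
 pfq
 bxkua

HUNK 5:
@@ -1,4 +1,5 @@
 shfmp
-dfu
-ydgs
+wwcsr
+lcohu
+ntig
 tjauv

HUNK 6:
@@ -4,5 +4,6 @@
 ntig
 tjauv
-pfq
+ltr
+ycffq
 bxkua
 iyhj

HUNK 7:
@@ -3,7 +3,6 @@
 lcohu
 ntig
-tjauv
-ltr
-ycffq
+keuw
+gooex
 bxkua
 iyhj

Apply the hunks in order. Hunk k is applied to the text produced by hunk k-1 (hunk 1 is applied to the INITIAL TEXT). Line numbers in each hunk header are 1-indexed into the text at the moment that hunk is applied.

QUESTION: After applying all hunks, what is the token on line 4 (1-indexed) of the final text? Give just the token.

Answer: ntig

Derivation:
Hunk 1: at line 6 remove [nsc,xgvct] add [kxgr,bxkua] -> 9 lines: shfmp dfu tycnd jkhn lmtxu bjf kxgr bxkua iyhj
Hunk 2: at line 5 remove [bjf,kxgr] add [pfq] -> 8 lines: shfmp dfu tycnd jkhn lmtxu pfq bxkua iyhj
Hunk 3: at line 1 remove [tycnd,jkhn,lmtxu] add [bcmr,swluq] -> 7 lines: shfmp dfu bcmr swluq pfq bxkua iyhj
Hunk 4: at line 1 remove [bcmr,swluq] add [ydgs,tjauv] -> 7 lines: shfmp dfu ydgs tjauv pfq bxkua iyhj
Hunk 5: at line 1 remove [dfu,ydgs] add [wwcsr,lcohu,ntig] -> 8 lines: shfmp wwcsr lcohu ntig tjauv pfq bxkua iyhj
Hunk 6: at line 4 remove [pfq] add [ltr,ycffq] -> 9 lines: shfmp wwcsr lcohu ntig tjauv ltr ycffq bxkua iyhj
Hunk 7: at line 3 remove [tjauv,ltr,ycffq] add [keuw,gooex] -> 8 lines: shfmp wwcsr lcohu ntig keuw gooex bxkua iyhj
Final line 4: ntig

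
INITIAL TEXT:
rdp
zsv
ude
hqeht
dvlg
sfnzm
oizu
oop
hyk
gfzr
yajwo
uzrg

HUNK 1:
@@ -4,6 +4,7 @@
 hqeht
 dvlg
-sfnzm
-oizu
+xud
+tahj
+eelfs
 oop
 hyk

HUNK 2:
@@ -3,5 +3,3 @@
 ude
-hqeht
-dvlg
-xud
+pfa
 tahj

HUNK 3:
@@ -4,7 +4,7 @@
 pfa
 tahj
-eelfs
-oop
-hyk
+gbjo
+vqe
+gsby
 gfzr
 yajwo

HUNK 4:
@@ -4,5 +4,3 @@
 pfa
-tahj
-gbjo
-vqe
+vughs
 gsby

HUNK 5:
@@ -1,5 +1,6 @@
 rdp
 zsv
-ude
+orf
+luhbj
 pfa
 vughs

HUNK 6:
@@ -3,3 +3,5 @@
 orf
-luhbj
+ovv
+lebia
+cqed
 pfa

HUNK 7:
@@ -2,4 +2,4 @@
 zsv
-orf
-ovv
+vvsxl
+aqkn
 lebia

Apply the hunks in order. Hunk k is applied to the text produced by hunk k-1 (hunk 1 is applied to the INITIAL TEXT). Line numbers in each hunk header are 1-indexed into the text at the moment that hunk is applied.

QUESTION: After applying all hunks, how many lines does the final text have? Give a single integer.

Hunk 1: at line 4 remove [sfnzm,oizu] add [xud,tahj,eelfs] -> 13 lines: rdp zsv ude hqeht dvlg xud tahj eelfs oop hyk gfzr yajwo uzrg
Hunk 2: at line 3 remove [hqeht,dvlg,xud] add [pfa] -> 11 lines: rdp zsv ude pfa tahj eelfs oop hyk gfzr yajwo uzrg
Hunk 3: at line 4 remove [eelfs,oop,hyk] add [gbjo,vqe,gsby] -> 11 lines: rdp zsv ude pfa tahj gbjo vqe gsby gfzr yajwo uzrg
Hunk 4: at line 4 remove [tahj,gbjo,vqe] add [vughs] -> 9 lines: rdp zsv ude pfa vughs gsby gfzr yajwo uzrg
Hunk 5: at line 1 remove [ude] add [orf,luhbj] -> 10 lines: rdp zsv orf luhbj pfa vughs gsby gfzr yajwo uzrg
Hunk 6: at line 3 remove [luhbj] add [ovv,lebia,cqed] -> 12 lines: rdp zsv orf ovv lebia cqed pfa vughs gsby gfzr yajwo uzrg
Hunk 7: at line 2 remove [orf,ovv] add [vvsxl,aqkn] -> 12 lines: rdp zsv vvsxl aqkn lebia cqed pfa vughs gsby gfzr yajwo uzrg
Final line count: 12

Answer: 12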